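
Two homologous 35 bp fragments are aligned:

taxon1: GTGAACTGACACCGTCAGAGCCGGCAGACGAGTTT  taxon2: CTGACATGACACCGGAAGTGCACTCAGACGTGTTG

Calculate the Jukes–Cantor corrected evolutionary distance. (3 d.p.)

0.407

The sequences differ at 11 of 35 sites, so p = 11/35 ≈ 0.314286.
d = −(3/4) ln(1 − 4p/3) = −0.75 ln(1 − 0.419048) = −0.75 ln(0.580952)
  = −0.75 × (-0.543087) = 0.407315 substitutions/site.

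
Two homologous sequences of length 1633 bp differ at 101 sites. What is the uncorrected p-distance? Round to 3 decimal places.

0.062

p = 101/1633 = 0.061849… ≈ 0.062 (to 3 d.p.).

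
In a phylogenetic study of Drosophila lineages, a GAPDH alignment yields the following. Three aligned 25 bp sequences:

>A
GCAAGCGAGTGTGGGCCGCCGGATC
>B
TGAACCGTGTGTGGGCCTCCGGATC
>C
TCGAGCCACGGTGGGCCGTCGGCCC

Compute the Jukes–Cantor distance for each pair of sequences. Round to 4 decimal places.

d(A,B) = 0.2326, d(A,C) = 0.4172, d(B,C) = 0.6626

A–B: 5/25 sites differ → p = 0.2, d = −0.75 ln(1 − 0.266667) = 0.232617 ≈ 0.2326.
A–C: 8/25 sites differ → p = 0.32, d = −0.75 ln(1 − 0.426667) = 0.417216 ≈ 0.4172.
B–C: 11/25 sites differ → p = 0.44, d = −0.75 ln(1 − 0.586667) = 0.662626 ≈ 0.6626.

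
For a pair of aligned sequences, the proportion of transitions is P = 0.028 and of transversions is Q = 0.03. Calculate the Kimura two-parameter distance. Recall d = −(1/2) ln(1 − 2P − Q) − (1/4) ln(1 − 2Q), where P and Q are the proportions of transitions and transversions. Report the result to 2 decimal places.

Under the Kimura two-parameter model, d = −½ ln(1 − 2P − Q) − ¼ ln(1 − 2Q).
1 − 2P − Q = 0.914, giving −½ ln(0.914) = 0.044962.
1 − 2Q = 0.94, giving −¼ ln(0.94) = 0.015469.
d = 0.044962 + 0.015469 = 0.060431.

0.06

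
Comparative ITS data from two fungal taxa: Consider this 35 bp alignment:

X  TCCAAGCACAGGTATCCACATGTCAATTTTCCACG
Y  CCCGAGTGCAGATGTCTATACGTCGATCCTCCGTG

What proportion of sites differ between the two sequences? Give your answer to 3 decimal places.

0.400

The sequences differ at 14 of 35 positions.
p = 14/35 = 0.400.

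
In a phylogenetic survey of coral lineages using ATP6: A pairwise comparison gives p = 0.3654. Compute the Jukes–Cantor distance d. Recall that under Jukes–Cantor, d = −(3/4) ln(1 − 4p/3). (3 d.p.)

d = −(3/4) ln(1 − 4p/3) = −0.75 ln(1 − 0.4872) = −0.75 ln(0.5128)
  = −0.75 × (-0.667869) = 0.500902 substitutions/site.

0.501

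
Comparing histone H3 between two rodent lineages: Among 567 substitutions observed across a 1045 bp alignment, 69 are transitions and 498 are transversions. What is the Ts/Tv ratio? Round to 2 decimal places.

R = 69/498 = 0.138554… ≈ 0.14 (to 2 d.p.).

0.14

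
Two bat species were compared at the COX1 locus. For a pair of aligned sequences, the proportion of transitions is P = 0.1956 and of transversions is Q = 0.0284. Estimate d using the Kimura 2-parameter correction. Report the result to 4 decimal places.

Under the Kimura two-parameter model, d = −½ ln(1 − 2P − Q) − ¼ ln(1 − 2Q).
1 − 2P − Q = 0.5804, giving −½ ln(0.5804) = 0.272019.
1 − 2Q = 0.9432, giving −¼ ln(0.9432) = 0.014619.
d = 0.272019 + 0.014619 = 0.286638.

0.2866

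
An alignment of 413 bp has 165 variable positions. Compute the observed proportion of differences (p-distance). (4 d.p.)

0.3995

p = 165/413 = 0.399515… ≈ 0.3995 (to 4 d.p.).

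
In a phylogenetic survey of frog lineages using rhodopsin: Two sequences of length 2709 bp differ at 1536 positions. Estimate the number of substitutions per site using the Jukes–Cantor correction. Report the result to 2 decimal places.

p = 1536/2709 ≈ 0.566999.
d = −(3/4) ln(1 − 4p/3) = −0.75 ln(1 − 0.755999) = −0.75 ln(0.244001)
  = −0.75 × (-1.410583) = 1.057937 substitutions/site.

1.06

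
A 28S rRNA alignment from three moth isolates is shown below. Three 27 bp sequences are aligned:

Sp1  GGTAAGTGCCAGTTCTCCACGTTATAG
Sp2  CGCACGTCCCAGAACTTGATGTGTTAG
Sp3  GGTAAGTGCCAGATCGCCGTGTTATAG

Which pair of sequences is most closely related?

Sp1–Sp2: 11/27 differ, p = 0.407, d = 0.588.
Sp1–Sp3: 4/27 differ, p = 0.148, d = 0.165.
Sp2–Sp3: 11/27 differ, p = 0.407, d = 0.588.
The smallest distance is between Sp1 and Sp3.

Sp1 and Sp3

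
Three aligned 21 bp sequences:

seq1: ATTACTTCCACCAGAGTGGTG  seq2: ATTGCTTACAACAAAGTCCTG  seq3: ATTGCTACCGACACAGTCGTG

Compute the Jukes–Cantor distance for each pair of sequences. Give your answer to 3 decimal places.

d(seq1,seq2) = 0.360, d(seq1,seq3) = 0.360, d(seq2,seq3) = 0.286

seq1–seq2: 6/21 sites differ → p ≈ 0.285714, d = −0.75 ln(1 − 0.380952) = 0.359679 ≈ 0.360.
seq1–seq3: 6/21 sites differ → p ≈ 0.285714, d = −0.75 ln(1 − 0.380952) = 0.359679 ≈ 0.360.
seq2–seq3: 5/21 sites differ → p ≈ 0.238095, d = −0.75 ln(1 − 0.31746) = 0.286451 ≈ 0.286.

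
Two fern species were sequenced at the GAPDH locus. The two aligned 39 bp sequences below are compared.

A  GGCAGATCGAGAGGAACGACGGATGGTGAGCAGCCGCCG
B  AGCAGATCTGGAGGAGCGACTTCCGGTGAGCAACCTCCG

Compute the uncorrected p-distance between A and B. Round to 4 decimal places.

The sequences differ at 10 of 39 positions (sites 1, 9, 10, 16, 21, 22, 23, 24, 33, 36).
p = 10/39 = 0.256410… ≈ 0.2564 (to 4 d.p.).

0.2564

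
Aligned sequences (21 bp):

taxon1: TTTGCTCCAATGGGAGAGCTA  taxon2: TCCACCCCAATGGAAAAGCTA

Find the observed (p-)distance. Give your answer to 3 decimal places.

The sequences differ at 6 of 21 positions (sites 2, 3, 4, 6, 14, 16).
p = 6/21 = 0.285714… ≈ 0.286 (to 3 d.p.).

0.286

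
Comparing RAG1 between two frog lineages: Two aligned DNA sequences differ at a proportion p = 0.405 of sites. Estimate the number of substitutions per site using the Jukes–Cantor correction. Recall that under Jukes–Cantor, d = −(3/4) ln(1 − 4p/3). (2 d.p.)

0.58

d = −(3/4) ln(1 − 4p/3) = −0.75 ln(1 − 0.54) = −0.75 ln(0.46)
  = −0.75 × (-0.776529) = 0.582397 substitutions/site.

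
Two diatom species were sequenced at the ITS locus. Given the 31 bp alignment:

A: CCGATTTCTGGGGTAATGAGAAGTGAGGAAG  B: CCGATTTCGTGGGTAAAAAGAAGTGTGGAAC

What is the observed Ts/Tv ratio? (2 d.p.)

Transitions are A↔G and C↔T; transversions are all other mismatches.
Transitions: 1. Transversions: 5.
R = 1/5 = 0.20.

0.20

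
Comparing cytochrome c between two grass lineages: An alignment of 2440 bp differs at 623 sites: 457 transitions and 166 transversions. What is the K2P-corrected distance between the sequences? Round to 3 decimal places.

P = 457/2440 ≈ 0.187295 and Q = 166/2440 ≈ 0.068033.
Under the Kimura two-parameter model, d = −½ ln(1 − 2P − Q) − ¼ ln(1 − 2Q).
1 − 2P − Q = 0.557377, giving −½ ln(0.557377) = 0.292257.
1 − 2Q = 0.863934, giving −¼ ln(0.863934) = 0.036565.
d = 0.292257 + 0.036565 = 0.328822.

0.329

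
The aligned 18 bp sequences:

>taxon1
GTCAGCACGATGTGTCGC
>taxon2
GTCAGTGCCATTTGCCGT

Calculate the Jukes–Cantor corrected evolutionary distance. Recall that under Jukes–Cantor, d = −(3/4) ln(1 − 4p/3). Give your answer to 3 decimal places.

0.441

The sequences differ at 6 of 18 sites (6, 7, 9, 12, 15, 18), so p = 6/18 ≈ 0.333333.
d = −(3/4) ln(1 − 4p/3) = −0.75 ln(1 − 0.444444) = −0.75 ln(0.555556)
  = −0.75 × (-0.587786) = 0.440840 substitutions/site.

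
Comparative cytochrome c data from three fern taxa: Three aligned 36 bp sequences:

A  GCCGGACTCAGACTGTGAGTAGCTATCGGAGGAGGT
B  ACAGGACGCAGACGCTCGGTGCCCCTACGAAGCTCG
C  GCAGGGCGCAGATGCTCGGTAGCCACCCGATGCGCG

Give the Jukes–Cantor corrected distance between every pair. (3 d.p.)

d(A,B) = 0.824, d(A,C) = 0.608, d(B,C) = 0.347

A–B: 18/36 sites differ → p = 0.5, d = −0.75 ln(1 − 0.666667) = 0.823960 ≈ 0.824.
A–C: 15/36 sites differ → p ≈ 0.416667, d = −0.75 ln(1 − 0.555556) = 0.608198 ≈ 0.608.
B–C: 10/36 sites differ → p ≈ 0.277778, d = −0.75 ln(1 − 0.370371) = 0.346968 ≈ 0.347.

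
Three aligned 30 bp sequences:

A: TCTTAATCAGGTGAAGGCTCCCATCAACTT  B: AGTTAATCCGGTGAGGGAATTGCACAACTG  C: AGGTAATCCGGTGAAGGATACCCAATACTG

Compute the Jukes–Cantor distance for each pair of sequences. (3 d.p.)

A–B: 12/30 sites differ → p = 0.4, d = −0.75 ln(1 − 0.533333) = 0.571605 ≈ 0.572.
A–C: 11/30 sites differ → p ≈ 0.366667, d = −0.75 ln(1 − 0.488889) = 0.503376 ≈ 0.503.
B–C: 8/30 sites differ → p ≈ 0.266667, d = −0.75 ln(1 − 0.355556) = 0.329526 ≈ 0.330.

d(A,B) = 0.572, d(A,C) = 0.503, d(B,C) = 0.330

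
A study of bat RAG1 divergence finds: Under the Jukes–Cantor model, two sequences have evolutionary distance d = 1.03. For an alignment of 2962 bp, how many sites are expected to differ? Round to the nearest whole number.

Invert JC69: p = (3/4)(1 − e^(−4d/3)) = 0.75 × (1 − e^(-1.373333)) = 0.75 × (1 − 0.253261) = 0.560054.
Expected differing sites = pL ≈ 0.560054 × 2962 = 1658.879948 ≈ 1659.

1659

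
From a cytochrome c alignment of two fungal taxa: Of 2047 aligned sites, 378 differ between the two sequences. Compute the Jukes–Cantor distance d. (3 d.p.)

p = 378/2047 ≈ 0.18466.
d = −(3/4) ln(1 − 4p/3) = −0.75 ln(1 − 0.246213) = −0.75 ln(0.753787)
  = −0.75 × (-0.282645) = 0.211984 substitutions/site.

0.212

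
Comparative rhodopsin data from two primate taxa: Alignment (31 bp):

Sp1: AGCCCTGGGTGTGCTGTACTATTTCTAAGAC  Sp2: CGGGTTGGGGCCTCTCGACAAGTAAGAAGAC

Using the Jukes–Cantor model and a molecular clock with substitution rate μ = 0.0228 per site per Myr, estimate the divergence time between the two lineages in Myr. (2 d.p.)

The sequences differ at 15 of 31 sites, so p = 15/31 ≈ 0.483871.
d = −(3/4) ln(1 − 4p/3) = −0.75 ln(1 − 0.645161) = −0.75 ln(0.354839)
  = −0.75 × (-1.036091) = 0.777068 substitutions/site.
Under a molecular clock d = 2μt, so t = d/(2μ) = 0.777068 / (2 × 0.0228) = 17.04 Myr.

17.04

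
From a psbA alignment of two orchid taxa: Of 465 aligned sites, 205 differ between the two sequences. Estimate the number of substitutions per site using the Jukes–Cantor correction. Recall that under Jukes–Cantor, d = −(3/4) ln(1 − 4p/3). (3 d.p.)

0.665

p = 205/465 ≈ 0.44086.
d = −(3/4) ln(1 − 4p/3) = −0.75 ln(1 − 0.587813) = −0.75 ln(0.412187)
  = −0.75 × (-0.886278) = 0.664709 substitutions/site.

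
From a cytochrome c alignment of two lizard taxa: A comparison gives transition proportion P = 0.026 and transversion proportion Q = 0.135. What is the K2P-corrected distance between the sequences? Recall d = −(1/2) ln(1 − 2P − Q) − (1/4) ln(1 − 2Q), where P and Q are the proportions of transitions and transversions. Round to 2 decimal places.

0.18

Under the Kimura two-parameter model, d = −½ ln(1 − 2P − Q) − ¼ ln(1 − 2Q).
1 − 2P − Q = 0.813, giving −½ ln(0.813) = 0.103512.
1 − 2Q = 0.73, giving −¼ ln(0.73) = 0.078678.
d = 0.103512 + 0.078678 = 0.182190.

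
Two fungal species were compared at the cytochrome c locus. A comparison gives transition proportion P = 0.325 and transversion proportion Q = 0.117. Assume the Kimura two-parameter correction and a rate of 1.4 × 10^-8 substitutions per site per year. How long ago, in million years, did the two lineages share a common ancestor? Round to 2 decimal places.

Under the Kimura two-parameter model, d = −½ ln(1 − 2P − Q) − ¼ ln(1 − 2Q).
1 − 2P − Q = 0.233, giving −½ ln(0.233) = 0.728358.
1 − 2Q = 0.766, giving −¼ ln(0.766) = 0.066643.
d = 0.728358 + 0.066643 = 0.795001.
Under a molecular clock d = 2μt, so t = d/(2μ) = 0.795001 / (2 × 1.4 × 10^-8) = 28.39 million years.

28.39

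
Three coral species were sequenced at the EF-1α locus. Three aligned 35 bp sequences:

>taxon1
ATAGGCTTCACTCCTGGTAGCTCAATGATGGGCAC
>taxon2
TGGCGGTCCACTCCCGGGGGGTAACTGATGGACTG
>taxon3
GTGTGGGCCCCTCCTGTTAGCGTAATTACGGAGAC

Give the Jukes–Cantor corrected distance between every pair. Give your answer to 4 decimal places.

taxon1–taxon2: 15/35 sites differ → p ≈ 0.428571, d = −0.75 ln(1 − 0.571428) = 0.635472 ≈ 0.6355.
taxon1–taxon3: 14/35 sites differ → p = 0.4, d = −0.75 ln(1 − 0.533333) = 0.571605 ≈ 0.5716.
taxon2–taxon3: 18/35 sites differ → p ≈ 0.514286, d = −0.75 ln(1 − 0.685715) = 0.868091 ≈ 0.8681.

d(taxon1,taxon2) = 0.6355, d(taxon1,taxon3) = 0.5716, d(taxon2,taxon3) = 0.8681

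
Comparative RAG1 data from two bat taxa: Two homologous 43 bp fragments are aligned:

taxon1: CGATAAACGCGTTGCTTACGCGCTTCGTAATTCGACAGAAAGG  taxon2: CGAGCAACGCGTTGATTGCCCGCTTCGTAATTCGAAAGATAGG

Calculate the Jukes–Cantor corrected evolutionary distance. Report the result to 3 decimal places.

0.184

The sequences differ at 7 of 43 sites (4, 5, 15, 18, 20, 36, 40), so p = 7/43 ≈ 0.162791.
d = −(3/4) ln(1 − 4p/3) = −0.75 ln(1 − 0.217055) = −0.75 ln(0.782945)
  = −0.75 × (-0.244693) = 0.183520 substitutions/site.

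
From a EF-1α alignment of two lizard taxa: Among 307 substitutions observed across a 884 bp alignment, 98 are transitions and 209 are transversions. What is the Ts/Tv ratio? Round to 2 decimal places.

0.47

R = 98/209 = 0.468899… ≈ 0.47 (to 2 d.p.).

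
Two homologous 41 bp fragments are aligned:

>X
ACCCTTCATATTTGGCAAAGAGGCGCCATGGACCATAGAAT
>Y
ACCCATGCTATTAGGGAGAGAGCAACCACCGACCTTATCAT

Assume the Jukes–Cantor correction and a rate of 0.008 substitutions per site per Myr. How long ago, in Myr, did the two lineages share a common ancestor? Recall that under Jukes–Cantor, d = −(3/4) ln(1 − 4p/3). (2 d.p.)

The sequences differ at 14 of 41 sites, so p = 14/41 ≈ 0.341463.
d = −(3/4) ln(1 − 4p/3) = −0.75 ln(1 − 0.455284) = −0.75 ln(0.544716)
  = −0.75 × (-0.607491) = 0.455618 substitutions/site.
Under a molecular clock d = 2μt, so t = d/(2μ) = 0.455618 / (2 × 0.008) = 28.48 Myr.

28.48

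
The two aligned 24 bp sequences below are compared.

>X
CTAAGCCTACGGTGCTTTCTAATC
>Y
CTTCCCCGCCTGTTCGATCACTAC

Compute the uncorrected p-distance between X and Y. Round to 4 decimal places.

0.5417

The sequences differ at 13 of 24 positions.
p = 13/24 = 0.541666… ≈ 0.5417 (to 4 d.p.).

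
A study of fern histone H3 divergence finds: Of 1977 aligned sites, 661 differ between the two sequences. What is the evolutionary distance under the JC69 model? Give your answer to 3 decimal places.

0.443

p = 661/1977 ≈ 0.334345.
d = −(3/4) ln(1 − 4p/3) = −0.75 ln(1 − 0.445793) = −0.75 ln(0.554207)
  = −0.75 × (-0.590217) = 0.442663 substitutions/site.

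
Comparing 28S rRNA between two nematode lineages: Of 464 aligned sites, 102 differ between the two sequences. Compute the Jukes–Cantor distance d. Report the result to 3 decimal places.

p = 102/464 ≈ 0.219828.
d = −(3/4) ln(1 − 4p/3) = −0.75 ln(1 − 0.293104) = −0.75 ln(0.706896)
  = −0.75 × (-0.346872) = 0.260154 substitutions/site.

0.260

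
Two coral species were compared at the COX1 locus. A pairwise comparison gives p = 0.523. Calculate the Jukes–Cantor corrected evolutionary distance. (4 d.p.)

0.8963

d = −(3/4) ln(1 − 4p/3) = −0.75 ln(1 − 0.697333) = −0.75 ln(0.302667)
  = −0.75 × (-1.195122) = 0.896342 substitutions/site.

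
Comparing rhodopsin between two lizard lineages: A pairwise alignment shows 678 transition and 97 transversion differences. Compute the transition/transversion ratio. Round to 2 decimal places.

R = 678/97 = 6.989690… ≈ 6.99 (to 2 d.p.).

6.99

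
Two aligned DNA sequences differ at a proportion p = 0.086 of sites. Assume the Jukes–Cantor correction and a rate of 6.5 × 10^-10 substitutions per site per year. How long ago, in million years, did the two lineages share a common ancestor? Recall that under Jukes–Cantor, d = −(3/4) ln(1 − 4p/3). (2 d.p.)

d = −(3/4) ln(1 − 4p/3) = −0.75 ln(1 − 0.114667) = −0.75 ln(0.885333)
  = −0.75 × (-0.121791) = 0.091343 substitutions/site.
Under a molecular clock d = 2μt, so t = d/(2μ) = 0.091343 / (2 × 6.5 × 10^-10) = 70.26 million years.

70.26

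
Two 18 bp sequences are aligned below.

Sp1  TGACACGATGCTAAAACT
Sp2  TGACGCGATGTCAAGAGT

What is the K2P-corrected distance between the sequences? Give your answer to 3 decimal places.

Of 18 sites, 4 differences are transitions and 1 are transversions, so P = 4/18 ≈ 0.222222 and Q = 1/18 ≈ 0.055556.
Under the Kimura two-parameter model, d = −½ ln(1 − 2P − Q) − ¼ ln(1 − 2Q).
1 − 2P − Q = 0.5, giving −½ ln(0.5) = 0.346574.
1 − 2Q = 0.888888, giving −¼ ln(0.888888) = 0.029446.
d = 0.346574 + 0.029446 = 0.376020.

0.376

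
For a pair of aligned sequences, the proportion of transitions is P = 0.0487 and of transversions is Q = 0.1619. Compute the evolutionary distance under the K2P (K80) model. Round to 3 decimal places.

0.248

Under the Kimura two-parameter model, d = −½ ln(1 − 2P − Q) − ¼ ln(1 − 2Q).
1 − 2P − Q = 0.7407, giving −½ ln(0.7407) = 0.150080.
1 − 2Q = 0.6762, giving −¼ ln(0.6762) = 0.097817.
d = 0.150080 + 0.097817 = 0.247897.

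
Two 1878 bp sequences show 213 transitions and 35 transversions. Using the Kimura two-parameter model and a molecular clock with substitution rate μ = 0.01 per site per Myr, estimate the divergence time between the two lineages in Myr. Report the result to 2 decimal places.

P = 213/1878 ≈ 0.113419 and Q = 35/1878 ≈ 0.018637.
Under the Kimura two-parameter model, d = −½ ln(1 − 2P − Q) − ¼ ln(1 − 2Q).
1 − 2P − Q = 0.754525, giving −½ ln(0.754525) = 0.140833.
1 − 2Q = 0.962726, giving −¼ ln(0.962726) = 0.009497.
d = 0.140833 + 0.009497 = 0.150330.
Under a molecular clock d = 2μt, so t = d/(2μ) = 0.150330 / (2 × 0.01) = 7.52 Myr.

7.52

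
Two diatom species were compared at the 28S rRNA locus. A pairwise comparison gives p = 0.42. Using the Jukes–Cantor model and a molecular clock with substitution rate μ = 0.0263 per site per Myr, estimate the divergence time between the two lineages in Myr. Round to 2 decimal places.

11.71

d = −(3/4) ln(1 − 4p/3) = −0.75 ln(1 − 0.56) = −0.75 ln(0.44)
  = −0.75 × (-0.820981) = 0.615736 substitutions/site.
Under a molecular clock d = 2μt, so t = d/(2μ) = 0.615736 / (2 × 0.0263) = 11.71 Myr.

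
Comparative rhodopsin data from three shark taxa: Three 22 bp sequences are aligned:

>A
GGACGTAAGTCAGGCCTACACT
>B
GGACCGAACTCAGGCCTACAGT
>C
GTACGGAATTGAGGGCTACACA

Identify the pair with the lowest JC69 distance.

A and B

A–B: 4/22 differ, p = 0.182, d = 0.208.
A–C: 6/22 differ, p = 0.273, d = 0.339.
B–C: 7/22 differ, p = 0.318, d = 0.414.
The smallest distance is between A and B.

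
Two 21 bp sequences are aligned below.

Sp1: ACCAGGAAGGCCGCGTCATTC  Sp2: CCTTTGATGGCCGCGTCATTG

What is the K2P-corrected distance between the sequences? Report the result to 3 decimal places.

0.364

Of 21 sites, 1 differences are transitions and 5 are transversions, so P = 1/21 ≈ 0.047619 and Q = 5/21 ≈ 0.238095.
Under the Kimura two-parameter model, d = −½ ln(1 − 2P − Q) − ¼ ln(1 − 2Q).
1 − 2P − Q = 0.666667, giving −½ ln(0.666667) = 0.202732.
1 − 2Q = 0.52381, giving −¼ ln(0.52381) = 0.161657.
d = 0.202732 + 0.161657 = 0.364389.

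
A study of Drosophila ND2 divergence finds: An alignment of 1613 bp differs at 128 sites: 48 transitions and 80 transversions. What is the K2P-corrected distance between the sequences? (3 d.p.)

P = 48/1613 ≈ 0.029758 and Q = 80/1613 ≈ 0.049597.
Under the Kimura two-parameter model, d = −½ ln(1 − 2P − Q) − ¼ ln(1 − 2Q).
1 − 2P − Q = 0.890887, giving −½ ln(0.890887) = 0.057769.
1 − 2Q = 0.900806, giving −¼ ln(0.900806) = 0.026116.
d = 0.057769 + 0.026116 = 0.083885.

0.084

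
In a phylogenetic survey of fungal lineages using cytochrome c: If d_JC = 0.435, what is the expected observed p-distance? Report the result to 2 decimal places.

p = (3/4)(1 − e^(−4d/3)) = 0.75 × (1 − e^(-0.58)) = 0.75 × (1 − 0.559898) = 0.330077.

0.33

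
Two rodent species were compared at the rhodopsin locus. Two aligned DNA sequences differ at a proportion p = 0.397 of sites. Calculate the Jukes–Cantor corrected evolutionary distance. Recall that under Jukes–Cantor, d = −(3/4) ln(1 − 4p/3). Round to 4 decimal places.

d = −(3/4) ln(1 − 4p/3) = −0.75 ln(1 − 0.529333) = −0.75 ln(0.470667)
  = −0.75 × (-0.753604) = 0.565203 substitutions/site.

0.5652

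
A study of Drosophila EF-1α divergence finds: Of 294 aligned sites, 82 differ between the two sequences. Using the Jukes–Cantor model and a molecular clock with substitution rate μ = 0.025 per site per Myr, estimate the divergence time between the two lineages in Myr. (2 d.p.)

6.98

p = 82/294 ≈ 0.278912.
d = −(3/4) ln(1 − 4p/3) = −0.75 ln(1 − 0.371883) = −0.75 ln(0.628117)
  = −0.75 × (-0.465029) = 0.348772 substitutions/site.
Under a molecular clock d = 2μt, so t = d/(2μ) = 0.348772 / (2 × 0.025) = 6.98 Myr.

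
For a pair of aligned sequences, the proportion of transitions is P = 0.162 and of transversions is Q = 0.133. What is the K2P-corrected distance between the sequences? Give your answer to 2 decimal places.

Under the Kimura two-parameter model, d = −½ ln(1 − 2P − Q) − ¼ ln(1 − 2Q).
1 − 2P − Q = 0.543, giving −½ ln(0.543) = 0.305323.
1 − 2Q = 0.734, giving −¼ ln(0.734) = 0.077312.
d = 0.305323 + 0.077312 = 0.382635.

0.38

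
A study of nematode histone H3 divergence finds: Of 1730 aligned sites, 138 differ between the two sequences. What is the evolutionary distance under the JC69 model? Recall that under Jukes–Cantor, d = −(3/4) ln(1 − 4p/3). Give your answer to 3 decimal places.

p = 138/1730 ≈ 0.079769.
d = −(3/4) ln(1 − 4p/3) = −0.75 ln(1 − 0.106359) = −0.75 ln(0.893641)
  = −0.75 × (-0.112451) = 0.084338 substitutions/site.

0.084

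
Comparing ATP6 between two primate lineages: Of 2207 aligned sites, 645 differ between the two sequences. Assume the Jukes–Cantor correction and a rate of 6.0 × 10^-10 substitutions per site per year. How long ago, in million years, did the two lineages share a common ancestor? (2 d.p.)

308.60

p = 645/2207 ≈ 0.292252.
d = −(3/4) ln(1 − 4p/3) = −0.75 ln(1 − 0.389669) = −0.75 ln(0.610331)
  = −0.75 × (-0.493754) = 0.370316 substitutions/site.
Under a molecular clock d = 2μt, so t = d/(2μ) = 0.370316 / (2 × 6.0 × 10^-10) = 308.60 million years.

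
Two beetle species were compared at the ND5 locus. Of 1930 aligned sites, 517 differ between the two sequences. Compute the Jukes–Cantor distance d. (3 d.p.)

0.331

p = 517/1930 ≈ 0.267876.
d = −(3/4) ln(1 − 4p/3) = −0.75 ln(1 − 0.357168) = −0.75 ln(0.642832)
  = −0.75 × (-0.441872) = 0.331404 substitutions/site.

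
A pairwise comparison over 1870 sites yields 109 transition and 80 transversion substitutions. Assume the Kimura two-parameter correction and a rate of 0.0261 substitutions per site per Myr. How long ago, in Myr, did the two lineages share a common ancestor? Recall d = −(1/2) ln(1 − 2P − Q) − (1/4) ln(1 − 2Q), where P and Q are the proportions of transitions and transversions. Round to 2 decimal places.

P = 109/1870 ≈ 0.058289 and Q = 80/1870 ≈ 0.042781.
Under the Kimura two-parameter model, d = −½ ln(1 − 2P − Q) − ¼ ln(1 − 2Q).
1 − 2P − Q = 0.840641, giving −½ ln(0.840641) = 0.086795.
1 − 2Q = 0.914438, giving −¼ ln(0.914438) = 0.022361.
d = 0.086795 + 0.022361 = 0.109156.
Under a molecular clock d = 2μt, so t = d/(2μ) = 0.109156 / (2 × 0.0261) = 2.09 Myr.

2.09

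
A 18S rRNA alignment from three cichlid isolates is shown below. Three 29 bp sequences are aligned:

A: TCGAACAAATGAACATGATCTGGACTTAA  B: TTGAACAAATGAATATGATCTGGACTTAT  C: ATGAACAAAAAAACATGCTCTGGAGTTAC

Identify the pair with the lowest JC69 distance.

A and B

A–B: 3/29 differ, p = 0.103, d = 0.111.
A–C: 7/29 differ, p = 0.241, d = 0.291.
B–C: 7/29 differ, p = 0.241, d = 0.291.
The smallest distance is between A and B.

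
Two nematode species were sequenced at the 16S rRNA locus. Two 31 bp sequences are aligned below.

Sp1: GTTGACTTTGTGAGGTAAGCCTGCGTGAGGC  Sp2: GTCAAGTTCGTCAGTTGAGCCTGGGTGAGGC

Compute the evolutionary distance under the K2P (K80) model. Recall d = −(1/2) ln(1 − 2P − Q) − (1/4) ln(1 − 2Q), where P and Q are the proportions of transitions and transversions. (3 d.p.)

Of 31 sites, 4 differences are transitions and 4 are transversions, so P = 4/31 ≈ 0.129032 and Q = 4/31 ≈ 0.129032.
Under the Kimura two-parameter model, d = −½ ln(1 − 2P − Q) − ¼ ln(1 − 2Q).
1 − 2P − Q = 0.612904, giving −½ ln(0.612904) = 0.244773.
1 − 2Q = 0.741936, giving −¼ ln(0.741936) = 0.074623.
d = 0.244773 + 0.074623 = 0.319396.

0.319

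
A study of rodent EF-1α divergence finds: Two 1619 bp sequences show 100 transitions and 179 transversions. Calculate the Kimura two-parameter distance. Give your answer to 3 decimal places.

0.196

P = 100/1619 ≈ 0.061767 and Q = 179/1619 ≈ 0.110562.
Under the Kimura two-parameter model, d = −½ ln(1 − 2P − Q) − ¼ ln(1 − 2Q).
1 − 2P − Q = 0.765904, giving −½ ln(0.765904) = 0.133349.
1 − 2Q = 0.778876, giving −¼ ln(0.778876) = 0.062476.
d = 0.133349 + 0.062476 = 0.195825.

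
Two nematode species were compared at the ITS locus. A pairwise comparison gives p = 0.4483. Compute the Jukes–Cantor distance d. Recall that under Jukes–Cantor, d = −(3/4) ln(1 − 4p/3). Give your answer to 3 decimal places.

d = −(3/4) ln(1 − 4p/3) = −0.75 ln(1 − 0.597733) = −0.75 ln(0.402267)
  = −0.75 × (-0.910639) = 0.682979 substitutions/site.

0.683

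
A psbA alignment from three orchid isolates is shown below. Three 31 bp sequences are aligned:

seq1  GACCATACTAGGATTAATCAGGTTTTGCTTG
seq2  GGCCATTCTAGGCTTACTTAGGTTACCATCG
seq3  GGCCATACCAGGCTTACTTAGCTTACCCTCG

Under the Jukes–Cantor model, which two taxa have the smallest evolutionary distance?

seq1–seq2: 10/31 differ, p = 0.323, d = 0.422.
seq1–seq3: 10/31 differ, p = 0.323, d = 0.422.
seq2–seq3: 4/31 differ, p = 0.129, d = 0.142.
The smallest distance is between seq2 and seq3.

seq2 and seq3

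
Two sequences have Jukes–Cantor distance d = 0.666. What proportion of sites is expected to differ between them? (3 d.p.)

p = (3/4)(1 − e^(−4d/3)) = 0.75 × (1 − e^(-0.888)) = 0.75 × (1 − 0.411478) = 0.441392.

0.441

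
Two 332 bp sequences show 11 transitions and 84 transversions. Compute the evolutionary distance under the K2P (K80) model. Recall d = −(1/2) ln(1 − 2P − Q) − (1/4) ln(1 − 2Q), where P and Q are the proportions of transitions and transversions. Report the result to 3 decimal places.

P = 11/332 ≈ 0.033133 and Q = 84/332 ≈ 0.253012.
Under the Kimura two-parameter model, d = −½ ln(1 − 2P − Q) − ¼ ln(1 − 2Q).
1 − 2P − Q = 0.680722, giving −½ ln(0.680722) = 0.192301.
1 − 2Q = 0.493976, giving −¼ ln(0.493976) = 0.176317.
d = 0.192301 + 0.176317 = 0.368618.

0.369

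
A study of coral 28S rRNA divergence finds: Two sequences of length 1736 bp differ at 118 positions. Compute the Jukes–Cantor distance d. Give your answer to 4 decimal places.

0.0713

p = 118/1736 ≈ 0.067972.
d = −(3/4) ln(1 − 4p/3) = −0.75 ln(1 − 0.090629) = −0.75 ln(0.909371)
  = −0.75 × (-0.095002) = 0.071252 substitutions/site.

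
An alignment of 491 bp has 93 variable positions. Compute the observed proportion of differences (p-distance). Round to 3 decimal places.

p = 93/491 = 0.189409… ≈ 0.189 (to 3 d.p.).

0.189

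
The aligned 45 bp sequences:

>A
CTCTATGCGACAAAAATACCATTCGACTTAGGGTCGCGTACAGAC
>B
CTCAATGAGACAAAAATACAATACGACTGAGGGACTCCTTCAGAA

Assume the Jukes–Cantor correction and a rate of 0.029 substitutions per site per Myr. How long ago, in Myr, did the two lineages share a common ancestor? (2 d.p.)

4.54

The sequences differ at 10 of 45 sites (4, 8, 20, 23, 29, 34, 36, 38, 40, 45), so p = 10/45 ≈ 0.222222.
d = −(3/4) ln(1 − 4p/3) = −0.75 ln(1 − 0.296296) = −0.75 ln(0.703704)
  = −0.75 × (-0.351397) = 0.263548 substitutions/site.
Under a molecular clock d = 2μt, so t = d/(2μ) = 0.263548 / (2 × 0.029) = 4.54 Myr.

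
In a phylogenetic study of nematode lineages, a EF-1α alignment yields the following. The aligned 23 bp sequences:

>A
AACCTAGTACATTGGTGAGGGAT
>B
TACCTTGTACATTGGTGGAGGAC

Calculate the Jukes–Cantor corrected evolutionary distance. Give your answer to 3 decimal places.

0.257

The sequences differ at 5 of 23 sites (1, 6, 18, 19, 23), so p = 5/23 ≈ 0.217391.
d = −(3/4) ln(1 − 4p/3) = −0.75 ln(1 − 0.289855) = −0.75 ln(0.710145)
  = −0.75 × (-0.342286) = 0.256715 substitutions/site.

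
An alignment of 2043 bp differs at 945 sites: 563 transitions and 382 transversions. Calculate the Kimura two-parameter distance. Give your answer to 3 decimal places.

P = 563/2043 ≈ 0.275575 and Q = 382/2043 ≈ 0.18698.
Under the Kimura two-parameter model, d = −½ ln(1 − 2P − Q) − ¼ ln(1 − 2Q).
1 − 2P − Q = 0.26187, giving −½ ln(0.26187) = 0.669954.
1 − 2Q = 0.62604, giving −¼ ln(0.62604) = 0.117085.
d = 0.669954 + 0.117085 = 0.787039.

0.787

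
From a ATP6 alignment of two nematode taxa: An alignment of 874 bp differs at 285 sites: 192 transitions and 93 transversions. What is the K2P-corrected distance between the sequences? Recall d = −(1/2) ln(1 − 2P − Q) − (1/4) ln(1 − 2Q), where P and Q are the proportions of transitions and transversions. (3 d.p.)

P = 192/874 ≈ 0.21968 and Q = 93/874 ≈ 0.106407.
Under the Kimura two-parameter model, d = −½ ln(1 − 2P − Q) − ¼ ln(1 − 2Q).
1 − 2P − Q = 0.454233, giving −½ ln(0.454233) = 0.394572.
1 − 2Q = 0.787186, giving −¼ ln(0.787186) = 0.059823.
d = 0.394572 + 0.059823 = 0.454395.

0.454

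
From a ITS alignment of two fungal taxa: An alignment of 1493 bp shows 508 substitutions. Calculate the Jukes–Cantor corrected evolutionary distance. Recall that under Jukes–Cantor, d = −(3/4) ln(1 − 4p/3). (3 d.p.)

0.453

p = 508/1493 ≈ 0.340255.
d = −(3/4) ln(1 − 4p/3) = −0.75 ln(1 − 0.453673) = −0.75 ln(0.546327)
  = −0.75 × (-0.604538) = 0.453404 substitutions/site.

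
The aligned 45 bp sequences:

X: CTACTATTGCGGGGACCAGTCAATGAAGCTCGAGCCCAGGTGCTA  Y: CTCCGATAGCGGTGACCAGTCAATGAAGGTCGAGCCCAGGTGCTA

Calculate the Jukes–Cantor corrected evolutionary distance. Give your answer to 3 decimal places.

0.120

The sequences differ at 5 of 45 sites (3, 5, 8, 13, 29), so p = 5/45 ≈ 0.111111.
d = −(3/4) ln(1 − 4p/3) = −0.75 ln(1 − 0.148148) = −0.75 ln(0.851852)
  = −0.75 × (-0.160342) = 0.120257 substitutions/site.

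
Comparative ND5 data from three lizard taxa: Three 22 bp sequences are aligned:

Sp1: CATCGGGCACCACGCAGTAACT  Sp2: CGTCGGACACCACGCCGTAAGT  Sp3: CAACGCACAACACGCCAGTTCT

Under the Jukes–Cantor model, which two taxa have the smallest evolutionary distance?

Sp1 and Sp2

Sp1–Sp2: 4/22 differ, p = 0.182, d = 0.208.
Sp1–Sp3: 9/22 differ, p = 0.409, d = 0.591.
Sp2–Sp3: 9/22 differ, p = 0.409, d = 0.591.
The smallest distance is between Sp1 and Sp2.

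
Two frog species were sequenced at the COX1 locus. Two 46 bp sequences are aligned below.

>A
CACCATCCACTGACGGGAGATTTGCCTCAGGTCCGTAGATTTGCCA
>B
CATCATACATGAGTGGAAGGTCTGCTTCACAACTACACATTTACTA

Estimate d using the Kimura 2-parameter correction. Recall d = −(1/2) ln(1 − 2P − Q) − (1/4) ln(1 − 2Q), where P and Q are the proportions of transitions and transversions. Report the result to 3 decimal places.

Of 46 sites, 15 differences are transitions and 5 are transversions, so P = 15/46 ≈ 0.326087 and Q = 5/46 ≈ 0.108696.
Under the Kimura two-parameter model, d = −½ ln(1 − 2P − Q) − ¼ ln(1 − 2Q).
1 − 2P − Q = 0.23913, giving −½ ln(0.23913) = 0.715374.
1 − 2Q = 0.782608, giving −¼ ln(0.782608) = 0.061281.
d = 0.715374 + 0.061281 = 0.776655.

0.777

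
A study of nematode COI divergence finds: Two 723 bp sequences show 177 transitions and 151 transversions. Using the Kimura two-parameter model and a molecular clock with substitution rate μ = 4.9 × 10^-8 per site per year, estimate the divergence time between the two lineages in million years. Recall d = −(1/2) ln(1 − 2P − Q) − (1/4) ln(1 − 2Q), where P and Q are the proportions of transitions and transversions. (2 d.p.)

7.50

P = 177/723 ≈ 0.244813 and Q = 151/723 ≈ 0.208852.
Under the Kimura two-parameter model, d = −½ ln(1 − 2P − Q) − ¼ ln(1 − 2Q).
1 − 2P − Q = 0.301522, giving −½ ln(0.301522) = 0.599456.
1 − 2Q = 0.582296, giving −¼ ln(0.582296) = 0.135194.
d = 0.599456 + 0.135194 = 0.734650.
Under a molecular clock d = 2μt, so t = d/(2μ) = 0.734650 / (2 × 4.9 × 10^-8) = 7.50 million years.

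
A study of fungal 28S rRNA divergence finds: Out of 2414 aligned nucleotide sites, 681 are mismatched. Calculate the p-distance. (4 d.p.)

0.2821

p = 681/2414 = 0.282104… ≈ 0.2821 (to 4 d.p.).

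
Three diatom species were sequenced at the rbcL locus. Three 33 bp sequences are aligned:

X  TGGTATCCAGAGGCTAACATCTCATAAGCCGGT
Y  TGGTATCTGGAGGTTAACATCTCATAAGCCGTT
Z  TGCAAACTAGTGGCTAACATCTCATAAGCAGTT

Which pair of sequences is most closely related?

X–Y: 4/33 differ, p = 0.121, d = 0.132.
X–Z: 7/33 differ, p = 0.212, d = 0.249.
Y–Z: 7/33 differ, p = 0.212, d = 0.249.
The smallest distance is between X and Y.

X and Y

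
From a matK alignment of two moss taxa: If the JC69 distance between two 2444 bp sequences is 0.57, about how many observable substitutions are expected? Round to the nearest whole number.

976

Invert JC69: p = (3/4)(1 − e^(−4d/3)) = 0.75 × (1 − e^(-0.76)) = 0.75 × (1 − 0.467666) = 0.399251.
Expected differing sites = pL ≈ 0.399251 × 2444 = 975.769444 ≈ 976.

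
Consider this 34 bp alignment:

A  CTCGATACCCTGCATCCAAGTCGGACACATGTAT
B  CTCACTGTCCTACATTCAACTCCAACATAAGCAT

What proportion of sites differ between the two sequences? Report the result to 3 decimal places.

The sequences differ at 12 of 34 positions.
p = 12/34 = 0.352941… ≈ 0.353 (to 3 d.p.).

0.353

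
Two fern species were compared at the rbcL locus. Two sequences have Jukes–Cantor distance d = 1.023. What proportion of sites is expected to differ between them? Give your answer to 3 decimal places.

0.558

p = (3/4)(1 − e^(−4d/3)) = 0.75 × (1 − e^(-1.364)) = 0.75 × (1 − 0.255636) = 0.558273.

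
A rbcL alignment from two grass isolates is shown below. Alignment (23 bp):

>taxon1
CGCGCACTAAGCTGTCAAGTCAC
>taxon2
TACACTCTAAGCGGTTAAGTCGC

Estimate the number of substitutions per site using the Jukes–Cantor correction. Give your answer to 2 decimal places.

The sequences differ at 7 of 23 sites (1, 2, 4, 6, 13, 16, 22), so p = 7/23 ≈ 0.304348.
d = −(3/4) ln(1 − 4p/3) = −0.75 ln(1 − 0.405797) = −0.75 ln(0.594203)
  = −0.75 × (-0.520534) = 0.390401 substitutions/site.

0.39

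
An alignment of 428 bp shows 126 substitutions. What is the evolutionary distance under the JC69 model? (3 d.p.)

0.374

p = 126/428 ≈ 0.294393.
d = −(3/4) ln(1 − 4p/3) = −0.75 ln(1 − 0.392524) = −0.75 ln(0.607476)
  = −0.75 × (-0.498443) = 0.373832 substitutions/site.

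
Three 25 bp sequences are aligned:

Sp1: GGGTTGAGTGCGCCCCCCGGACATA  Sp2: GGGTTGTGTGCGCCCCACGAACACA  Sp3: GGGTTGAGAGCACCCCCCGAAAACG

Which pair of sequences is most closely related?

Sp1–Sp2: 4/25 differ, p = 0.160, d = 0.180.
Sp1–Sp3: 6/25 differ, p = 0.240, d = 0.289.
Sp2–Sp3: 6/25 differ, p = 0.240, d = 0.289.
The smallest distance is between Sp1 and Sp2.

Sp1 and Sp2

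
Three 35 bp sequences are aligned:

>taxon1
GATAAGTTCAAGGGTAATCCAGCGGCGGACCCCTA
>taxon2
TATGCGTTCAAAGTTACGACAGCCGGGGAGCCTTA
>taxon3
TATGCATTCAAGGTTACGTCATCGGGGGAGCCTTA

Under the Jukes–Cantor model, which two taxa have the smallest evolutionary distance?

taxon1–taxon2: 12/35 differ, p = 0.343, d = 0.458.
taxon1–taxon3: 12/35 differ, p = 0.343, d = 0.458.
taxon2–taxon3: 5/35 differ, p = 0.143, d = 0.158.
The smallest distance is between taxon2 and taxon3.

taxon2 and taxon3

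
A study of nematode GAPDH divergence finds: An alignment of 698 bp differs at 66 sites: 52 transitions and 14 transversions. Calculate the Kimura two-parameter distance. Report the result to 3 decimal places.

0.103

P = 52/698 ≈ 0.074499 and Q = 14/698 ≈ 0.020057.
Under the Kimura two-parameter model, d = −½ ln(1 − 2P − Q) − ¼ ln(1 − 2Q).
1 − 2P − Q = 0.830945, giving −½ ln(0.830945) = 0.092596.
1 − 2Q = 0.959886, giving −¼ ln(0.959886) = 0.010235.
d = 0.092596 + 0.010235 = 0.102831.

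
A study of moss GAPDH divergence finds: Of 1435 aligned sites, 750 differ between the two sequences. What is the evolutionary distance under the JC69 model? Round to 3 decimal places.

0.895

p = 750/1435 ≈ 0.522648.
d = −(3/4) ln(1 − 4p/3) = −0.75 ln(1 − 0.696864) = −0.75 ln(0.303136)
  = −0.75 × (-1.193574) = 0.895181 substitutions/site.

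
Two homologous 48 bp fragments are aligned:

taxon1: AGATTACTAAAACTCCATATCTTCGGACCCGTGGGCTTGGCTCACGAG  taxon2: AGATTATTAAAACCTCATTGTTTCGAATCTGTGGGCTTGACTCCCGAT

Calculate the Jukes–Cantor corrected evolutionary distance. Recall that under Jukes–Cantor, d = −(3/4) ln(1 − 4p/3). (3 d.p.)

0.304

The sequences differ at 12 of 48 sites, so p = 12/48 = 0.25.
d = −(3/4) ln(1 − 4p/3) = −0.75 ln(1 − 0.333333) = −0.75 ln(0.666667)
  = −0.75 × (-0.405465) = 0.304099 substitutions/site.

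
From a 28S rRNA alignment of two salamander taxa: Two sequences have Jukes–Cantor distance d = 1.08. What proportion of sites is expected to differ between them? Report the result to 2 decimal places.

0.57

p = (3/4)(1 − e^(−4d/3)) = 0.75 × (1 − e^(-1.44)) = 0.75 × (1 − 0.236928) = 0.572304.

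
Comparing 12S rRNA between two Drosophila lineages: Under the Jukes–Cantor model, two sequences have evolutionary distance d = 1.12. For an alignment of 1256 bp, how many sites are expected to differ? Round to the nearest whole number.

Invert JC69: p = (3/4)(1 − e^(−4d/3)) = 0.75 × (1 − e^(-1.493333)) = 0.75 × (1 − 0.224623) = 0.581533.
Expected differing sites = pL ≈ 0.581533 × 1256 = 730.405448 ≈ 730.

730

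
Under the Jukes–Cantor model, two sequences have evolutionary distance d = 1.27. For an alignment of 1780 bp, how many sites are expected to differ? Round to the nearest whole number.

Invert JC69: p = (3/4)(1 − e^(−4d/3)) = 0.75 × (1 − e^(-1.693333)) = 0.75 × (1 − 0.183906) = 0.612071.
Expected differing sites = pL ≈ 0.612071 × 1780 = 1089.48638 ≈ 1089.

1089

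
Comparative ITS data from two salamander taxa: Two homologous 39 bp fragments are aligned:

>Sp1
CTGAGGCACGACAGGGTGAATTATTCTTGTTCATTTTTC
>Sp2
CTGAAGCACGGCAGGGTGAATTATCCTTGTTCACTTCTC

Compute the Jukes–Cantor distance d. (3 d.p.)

The sequences differ at 5 of 39 sites (5, 11, 25, 34, 37), so p = 5/39 ≈ 0.128205.
d = −(3/4) ln(1 − 4p/3) = −0.75 ln(1 − 0.17094) = −0.75 ln(0.82906)
  = −0.75 × (-0.187463) = 0.140597 substitutions/site.

0.141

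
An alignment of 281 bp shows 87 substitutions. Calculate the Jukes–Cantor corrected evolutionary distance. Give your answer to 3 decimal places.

0.399

p = 87/281 ≈ 0.309609.
d = −(3/4) ln(1 − 4p/3) = −0.75 ln(1 − 0.412812) = −0.75 ln(0.587188)
  = −0.75 × (-0.532410) = 0.399308 substitutions/site.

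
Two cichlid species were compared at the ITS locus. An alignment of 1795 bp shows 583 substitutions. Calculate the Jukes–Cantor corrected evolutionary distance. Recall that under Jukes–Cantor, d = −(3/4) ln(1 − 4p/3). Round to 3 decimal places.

p = 583/1795 ≈ 0.324791.
d = −(3/4) ln(1 − 4p/3) = −0.75 ln(1 − 0.433055) = −0.75 ln(0.566945)
  = −0.75 × (-0.567493) = 0.425620 substitutions/site.

0.426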